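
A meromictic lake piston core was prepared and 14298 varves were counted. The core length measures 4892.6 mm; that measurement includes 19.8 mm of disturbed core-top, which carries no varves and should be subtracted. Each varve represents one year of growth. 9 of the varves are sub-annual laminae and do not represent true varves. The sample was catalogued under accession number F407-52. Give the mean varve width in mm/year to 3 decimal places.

After corrections the count is 14298 − 9 = 14289 varves.
Removing the 19.8 mm offcut leaves 4892.6 − 19.8 = 4872.8 mm.
4872.8 mm over 14289 years gives 4872.8 / 14289 ≈ 0.341 mm/year.

0.341 mm/year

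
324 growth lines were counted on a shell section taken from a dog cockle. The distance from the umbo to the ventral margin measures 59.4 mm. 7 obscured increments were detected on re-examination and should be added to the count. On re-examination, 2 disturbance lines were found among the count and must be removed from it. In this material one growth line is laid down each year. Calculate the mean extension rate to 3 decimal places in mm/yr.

0.181 mm/yr

Correcting the raw count gives 324 − 2 + 7 = 329 true growth lines.
59.4 mm over 329 years gives 59.4 / 329 ≈ 0.181 mm/yr.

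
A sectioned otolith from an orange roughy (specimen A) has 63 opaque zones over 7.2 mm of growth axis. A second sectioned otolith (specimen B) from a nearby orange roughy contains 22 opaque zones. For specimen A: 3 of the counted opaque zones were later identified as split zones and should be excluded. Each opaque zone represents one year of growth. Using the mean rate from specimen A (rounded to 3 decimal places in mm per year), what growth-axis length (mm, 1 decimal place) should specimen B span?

2.6 mm

Specimen A: adjusted count: 63 − 3 = 60 opaque zones.
A: 7.2 mm over 60 years gives 7.2 / 60 ≈ 0.120 mm per year.
Length of B = 0.120 × 22 = 2.6 mm.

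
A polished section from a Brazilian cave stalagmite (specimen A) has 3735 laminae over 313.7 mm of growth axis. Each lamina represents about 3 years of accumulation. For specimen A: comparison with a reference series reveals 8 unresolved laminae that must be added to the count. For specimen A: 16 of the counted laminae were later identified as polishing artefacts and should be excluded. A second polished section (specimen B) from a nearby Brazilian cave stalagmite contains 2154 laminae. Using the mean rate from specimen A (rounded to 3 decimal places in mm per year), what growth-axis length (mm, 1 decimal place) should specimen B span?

Specimen A: adjusted count: 3735 − 16 + 8 = 3727 laminae.
Specimen A: multiplying by 3 years per lamina: 3727 × 3 = 11181 years.
A: 313.7 mm over 11181 years gives 313.7 / 11181 ≈ 0.028 mm/year.
Specimen B: at 3 years per lamina, 2154 × 3 = 6462 years. For B, 0.028 mm/year × 6462 years = 180.9 mm.

180.9 mm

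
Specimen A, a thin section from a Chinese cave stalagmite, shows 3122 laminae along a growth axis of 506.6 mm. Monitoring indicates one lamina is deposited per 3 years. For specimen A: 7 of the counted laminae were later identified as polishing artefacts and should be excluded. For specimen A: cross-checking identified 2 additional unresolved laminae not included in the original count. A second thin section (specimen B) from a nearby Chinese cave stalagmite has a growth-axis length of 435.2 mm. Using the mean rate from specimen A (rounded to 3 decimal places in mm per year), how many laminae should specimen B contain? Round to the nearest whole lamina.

2686 laminae

Specimen A: true lamina count = 3122 − 7 + 2 = 3117.
Specimen A: 3117 laminae at 3 years each span 3117 × 3 = 9351 years.
A: Extension rate ≈ 506.6 / 9351 = 0.054 mm/yr.
For B, 435.2 / 0.054 = 8059.26 years; at 3 years per lamina that is 8059.26 / 3 ≈ 2686 laminae.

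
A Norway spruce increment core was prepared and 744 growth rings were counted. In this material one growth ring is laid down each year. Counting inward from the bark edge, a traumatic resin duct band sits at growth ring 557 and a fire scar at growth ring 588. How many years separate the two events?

31 yr

The two markers are separated by 588 − 557 = 31 growth rings.
That is 31 years at one growth ring per year.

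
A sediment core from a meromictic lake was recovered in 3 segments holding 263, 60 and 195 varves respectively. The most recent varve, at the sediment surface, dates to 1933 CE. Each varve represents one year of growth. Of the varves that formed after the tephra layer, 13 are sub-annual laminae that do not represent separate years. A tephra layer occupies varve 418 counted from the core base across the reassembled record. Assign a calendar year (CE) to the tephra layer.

Total varves = 263 + 60 + 195 = 518.
Between varve 418 and the sediment surface there are 518 − 418 = 100 varves.
Removing the 13 false varves leaves 100 − 13 = 87 true varves beyond the tephra layer.
Counting back 87 years from 1933 CE places the tephra layer in 1933 − 87 = 1846 CE.

1846 CE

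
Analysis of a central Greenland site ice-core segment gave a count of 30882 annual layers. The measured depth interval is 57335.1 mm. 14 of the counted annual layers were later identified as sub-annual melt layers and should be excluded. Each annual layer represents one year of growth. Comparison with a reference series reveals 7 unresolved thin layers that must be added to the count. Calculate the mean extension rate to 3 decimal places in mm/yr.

1.857 mm/yr

Correcting the raw count gives 30882 − 14 + 7 = 30875 true annual layers.
Mean rate = 57335.1 mm / 30875 years ≈ 1.857 mm/yr.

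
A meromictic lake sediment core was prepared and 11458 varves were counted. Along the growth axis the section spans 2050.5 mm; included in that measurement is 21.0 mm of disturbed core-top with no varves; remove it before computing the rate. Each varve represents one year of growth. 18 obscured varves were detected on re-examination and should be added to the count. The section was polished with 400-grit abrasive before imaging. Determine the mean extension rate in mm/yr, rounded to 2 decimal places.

Adjusted count: 11458 + 18 = 11476 varves.
Net length = 2050.5 − 21.0 = 2029.5 mm.
Extension rate ≈ 2029.5 / 11476 = 0.18 mm/yr.

0.18 mm/yr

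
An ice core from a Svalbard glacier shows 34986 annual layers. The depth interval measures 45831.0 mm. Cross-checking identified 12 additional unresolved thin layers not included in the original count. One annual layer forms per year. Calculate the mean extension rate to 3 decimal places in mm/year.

Correcting the raw count gives 34986 + 12 = 34998 true annual layers.
Extension rate ≈ 45831.0 / 34998 = 1.310 mm/year.

1.310 mm/year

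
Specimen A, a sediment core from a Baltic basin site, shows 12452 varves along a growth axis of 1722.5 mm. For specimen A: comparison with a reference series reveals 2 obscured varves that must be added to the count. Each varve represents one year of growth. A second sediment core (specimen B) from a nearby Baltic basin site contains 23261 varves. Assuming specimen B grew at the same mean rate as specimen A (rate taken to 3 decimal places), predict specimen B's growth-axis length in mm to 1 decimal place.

Specimen A: after corrections the count is 12452 + 2 = 12454 varves.
A: 1722.5 mm over 12454 years gives 1722.5 / 12454 ≈ 0.138 mm/yr.
For B, 0.138 mm/year × 23261 years = 3210.0 mm.

3210.0 mm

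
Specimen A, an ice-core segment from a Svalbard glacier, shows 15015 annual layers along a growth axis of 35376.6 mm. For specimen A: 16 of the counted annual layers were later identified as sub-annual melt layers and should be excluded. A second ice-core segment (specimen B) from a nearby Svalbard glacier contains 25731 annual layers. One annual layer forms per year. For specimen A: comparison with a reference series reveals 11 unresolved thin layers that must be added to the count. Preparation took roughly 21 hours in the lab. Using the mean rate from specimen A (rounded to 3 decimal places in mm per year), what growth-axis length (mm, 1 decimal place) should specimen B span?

60648.0 mm

Specimen A: correcting the raw count gives 15015 − 16 + 11 = 15010 true annual layers.
A: 35376.6 mm over 15010 years gives 35376.6 / 15010 ≈ 2.357 mm/yr.
For B, 2.357 mm/year × 25731 years = 60648.0 mm.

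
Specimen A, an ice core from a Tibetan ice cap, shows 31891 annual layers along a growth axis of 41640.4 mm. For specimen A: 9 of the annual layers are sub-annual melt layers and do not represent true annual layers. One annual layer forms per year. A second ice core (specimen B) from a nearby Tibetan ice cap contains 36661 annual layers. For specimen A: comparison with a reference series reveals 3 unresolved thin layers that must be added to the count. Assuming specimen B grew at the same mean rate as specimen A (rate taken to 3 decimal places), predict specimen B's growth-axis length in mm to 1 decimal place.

47879.3 mm

Specimen A: correcting the raw count gives 31891 − 9 + 3 = 31885 true annual layers.
A: 41640.4 mm over 31885 years gives 41640.4 / 31885 ≈ 1.306 mm per year.
B's length ≈ 1.306 × 36661 = 47879.3 mm.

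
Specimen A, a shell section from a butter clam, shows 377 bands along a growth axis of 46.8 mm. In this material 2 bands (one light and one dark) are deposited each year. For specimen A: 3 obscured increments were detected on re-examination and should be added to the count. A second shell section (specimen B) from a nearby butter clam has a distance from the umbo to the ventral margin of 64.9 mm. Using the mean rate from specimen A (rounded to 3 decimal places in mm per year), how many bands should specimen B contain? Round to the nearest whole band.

Specimen A: correcting the raw count gives 377 + 3 = 380 true bands.
Specimen A: with 2 bands per year, 380 / 2 = 190 years.
A: Mean rate = 46.8 mm / 190 years ≈ 0.246 mm per year.
For B, 64.9 / 0.246 = 263.82 years; at 2 bands per year that is 263.82 × 2 ≈ 528 bands.

528 bands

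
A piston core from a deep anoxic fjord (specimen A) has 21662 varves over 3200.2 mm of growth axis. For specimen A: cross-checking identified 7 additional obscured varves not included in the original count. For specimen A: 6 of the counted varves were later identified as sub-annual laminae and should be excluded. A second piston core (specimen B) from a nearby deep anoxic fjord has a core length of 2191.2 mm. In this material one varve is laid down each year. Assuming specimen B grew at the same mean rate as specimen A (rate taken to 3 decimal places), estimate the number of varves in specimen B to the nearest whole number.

14805 varves

Specimen A: correcting the raw count gives 21662 − 6 + 7 = 21663 true varves.
A: Extension rate ≈ 3200.2 / 21663 = 0.148 mm per year.
Specimen B: 2191.2 mm / 0.148 mm per year = 14805.41 years ≈ 14805 varves.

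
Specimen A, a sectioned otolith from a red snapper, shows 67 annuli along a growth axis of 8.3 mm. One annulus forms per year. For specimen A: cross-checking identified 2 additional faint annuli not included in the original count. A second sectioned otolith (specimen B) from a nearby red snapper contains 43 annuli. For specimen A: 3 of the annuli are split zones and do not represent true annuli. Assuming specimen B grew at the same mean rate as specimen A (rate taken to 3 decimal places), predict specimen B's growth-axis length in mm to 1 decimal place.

Specimen A: true annulus count = 67 − 3 + 2 = 66.
A: Extension rate ≈ 8.3 / 66 = 0.126 mm per year.
For B, 0.126 mm/year × 43 years = 5.4 mm.

5.4 mm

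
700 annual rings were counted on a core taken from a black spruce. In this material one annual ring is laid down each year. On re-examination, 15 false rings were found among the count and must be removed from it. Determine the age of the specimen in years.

True annual ring count = 700 − 15 = 685.
At one annual ring per year, that is 685 years.

685 years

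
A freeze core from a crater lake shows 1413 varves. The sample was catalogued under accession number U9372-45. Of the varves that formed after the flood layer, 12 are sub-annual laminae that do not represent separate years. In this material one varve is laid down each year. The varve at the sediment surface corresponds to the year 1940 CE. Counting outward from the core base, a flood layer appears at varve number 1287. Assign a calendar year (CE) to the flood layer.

The flood layer sits at varve 1287 from the core base, so 1413 − 1287 = 126 varves formed after it.
Removing the 12 false varves leaves 126 − 12 = 114 true varves beyond the flood layer.
The varve at the sediment surface is 1940 CE, so the flood layer dates to 1940 − 114 = 1826 CE.

1826 CE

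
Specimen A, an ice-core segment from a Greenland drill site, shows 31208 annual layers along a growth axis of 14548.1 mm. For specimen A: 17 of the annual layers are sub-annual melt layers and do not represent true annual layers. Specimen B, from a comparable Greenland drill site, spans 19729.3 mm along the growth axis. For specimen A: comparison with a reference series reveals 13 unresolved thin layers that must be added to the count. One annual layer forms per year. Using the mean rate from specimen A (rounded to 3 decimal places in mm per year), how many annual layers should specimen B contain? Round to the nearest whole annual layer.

42338 annual layers

Specimen A: adjusted count: 31208 − 17 + 13 = 31204 annual layers.
A: Extension rate ≈ 14548.1 / 31204 = 0.466 mm per year.
B spans 19729.3 / 0.466 = 42337.55 years ≈ 42338 annual layers.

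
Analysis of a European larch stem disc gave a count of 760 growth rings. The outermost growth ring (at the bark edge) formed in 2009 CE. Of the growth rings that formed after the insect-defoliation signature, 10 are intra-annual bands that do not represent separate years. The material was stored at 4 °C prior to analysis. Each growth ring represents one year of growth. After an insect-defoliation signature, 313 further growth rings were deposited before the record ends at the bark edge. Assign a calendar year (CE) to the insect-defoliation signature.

313 growth rings formed after the insect-defoliation signature.
Removing the 10 false growth rings leaves 313 − 10 = 303 true growth rings beyond the insect-defoliation signature.
2009 − 303 = 1706 CE.

1706 CE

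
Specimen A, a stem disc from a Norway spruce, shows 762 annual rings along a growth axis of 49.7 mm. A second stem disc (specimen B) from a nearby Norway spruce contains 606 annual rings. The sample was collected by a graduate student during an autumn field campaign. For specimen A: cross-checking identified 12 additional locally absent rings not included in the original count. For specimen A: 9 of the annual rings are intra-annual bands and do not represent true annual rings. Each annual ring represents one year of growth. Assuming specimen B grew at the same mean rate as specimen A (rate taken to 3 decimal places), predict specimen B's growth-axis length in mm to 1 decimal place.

39.4 mm

Specimen A: true annual ring count = 762 − 9 + 12 = 765.
A: Mean rate = 49.7 mm / 765 years ≈ 0.065 mm/year.
Length of B = 0.065 × 606 = 39.4 mm.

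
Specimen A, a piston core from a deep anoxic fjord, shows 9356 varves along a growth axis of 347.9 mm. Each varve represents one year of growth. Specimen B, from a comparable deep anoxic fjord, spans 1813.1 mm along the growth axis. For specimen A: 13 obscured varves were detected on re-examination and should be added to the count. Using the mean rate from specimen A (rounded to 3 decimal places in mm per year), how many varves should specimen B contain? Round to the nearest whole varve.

49003 varves

Specimen A: after corrections the count is 9356 + 13 = 9369 varves.
A: 347.9 mm over 9369 years gives 347.9 / 9369 ≈ 0.037 mm/yr.
Specimen B: 1813.1 mm / 0.037 mm per year = 49002.70 years ≈ 49003 varves.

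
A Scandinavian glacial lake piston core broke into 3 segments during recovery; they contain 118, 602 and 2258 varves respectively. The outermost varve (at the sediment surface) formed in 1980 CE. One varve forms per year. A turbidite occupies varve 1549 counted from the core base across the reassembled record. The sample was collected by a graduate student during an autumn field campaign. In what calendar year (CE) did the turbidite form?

551 CE

Total varves = 118 + 602 + 2258 = 2978.
2978 − 1549 = 1429 varves lie beyond the turbidite toward the sediment surface.
Counting back 1429 years from 1980 CE places the turbidite in 1980 − 1429 = 551 CE.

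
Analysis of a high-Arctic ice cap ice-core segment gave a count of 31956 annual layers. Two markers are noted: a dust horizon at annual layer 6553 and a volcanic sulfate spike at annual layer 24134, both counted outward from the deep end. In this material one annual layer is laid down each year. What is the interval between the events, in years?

24134 − 6553 = 17581 annual layers lie between the two events.
At one annual layer per year, 17581 years elapsed between them.

17581 years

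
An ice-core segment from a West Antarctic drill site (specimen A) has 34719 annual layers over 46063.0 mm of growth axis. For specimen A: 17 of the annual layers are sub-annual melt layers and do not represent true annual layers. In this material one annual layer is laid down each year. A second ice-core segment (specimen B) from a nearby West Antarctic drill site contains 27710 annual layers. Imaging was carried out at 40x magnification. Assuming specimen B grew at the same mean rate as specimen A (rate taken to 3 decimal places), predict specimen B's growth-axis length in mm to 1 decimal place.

Specimen A: after corrections the count is 34719 − 17 = 34702 annual layers.
A: 46063.0 mm over 34702 years gives 46063.0 / 34702 ≈ 1.327 mm/yr.
Length of B = 1.327 × 27710 = 36771.2 mm.

36771.2 mm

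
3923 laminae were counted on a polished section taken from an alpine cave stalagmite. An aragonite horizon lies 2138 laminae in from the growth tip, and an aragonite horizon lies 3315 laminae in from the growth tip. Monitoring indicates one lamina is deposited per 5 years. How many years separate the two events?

The two markers are separated by 3315 − 2138 = 1177 laminae.
1177 laminae at 5 years each span 1177 × 5 = 5885 years.

5885 years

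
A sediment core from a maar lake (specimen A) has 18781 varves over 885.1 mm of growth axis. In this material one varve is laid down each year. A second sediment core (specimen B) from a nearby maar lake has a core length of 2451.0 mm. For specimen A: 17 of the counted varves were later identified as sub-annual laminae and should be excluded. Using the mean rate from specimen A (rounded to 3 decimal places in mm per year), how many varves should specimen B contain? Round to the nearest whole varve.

52149 varves

Specimen A: adjusted count: 18781 − 17 = 18764 varves.
A: 885.1 mm over 18764 years gives 885.1 / 18764 ≈ 0.047 mm/yr.
Specimen B: 2451.0 mm / 0.047 mm per year = 52148.94 years ≈ 52149 varves.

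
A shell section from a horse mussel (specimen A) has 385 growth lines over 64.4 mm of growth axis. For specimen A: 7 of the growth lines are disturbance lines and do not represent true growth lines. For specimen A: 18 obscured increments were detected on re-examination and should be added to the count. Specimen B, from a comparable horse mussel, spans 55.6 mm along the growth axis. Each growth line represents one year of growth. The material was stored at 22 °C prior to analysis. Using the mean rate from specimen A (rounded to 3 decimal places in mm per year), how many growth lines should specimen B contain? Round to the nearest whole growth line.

Specimen A: after corrections the count is 385 − 7 + 18 = 396 growth lines.
A: Extension rate ≈ 64.4 / 396 = 0.163 mm/year.
B spans 55.6 / 0.163 = 341.10 years ≈ 341 growth lines.

341 growth lines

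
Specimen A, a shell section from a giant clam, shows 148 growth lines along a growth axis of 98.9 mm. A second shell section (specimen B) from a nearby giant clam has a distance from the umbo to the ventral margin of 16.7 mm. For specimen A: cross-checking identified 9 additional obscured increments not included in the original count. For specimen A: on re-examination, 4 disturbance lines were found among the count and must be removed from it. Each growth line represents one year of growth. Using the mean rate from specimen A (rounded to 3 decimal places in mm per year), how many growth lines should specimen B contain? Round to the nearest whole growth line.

Specimen A: true growth line count = 148 − 4 + 9 = 153.
A: Mean rate = 98.9 mm / 153 years ≈ 0.646 mm/yr.
B spans 16.7 / 0.646 = 25.85 years ≈ 26 growth lines.

26 growth lines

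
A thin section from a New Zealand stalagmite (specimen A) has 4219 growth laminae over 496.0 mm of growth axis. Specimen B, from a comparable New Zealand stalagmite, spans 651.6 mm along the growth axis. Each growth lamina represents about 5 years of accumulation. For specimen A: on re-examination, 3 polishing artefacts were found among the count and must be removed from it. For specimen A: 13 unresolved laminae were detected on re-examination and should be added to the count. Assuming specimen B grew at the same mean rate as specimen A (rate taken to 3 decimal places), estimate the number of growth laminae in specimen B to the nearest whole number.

5666 growth laminae

Specimen A: after corrections the count is 4219 − 3 + 13 = 4229 growth laminae.
Specimen A: 4229 growth laminae at 5 years each span 4229 × 5 = 21145 years.
A: 496.0 mm over 21145 years gives 496.0 / 21145 ≈ 0.023 mm/yr.
Specimen B: 651.6 mm / 0.023 mm per year = 28330.43 years; at 5 years per growth lamina that is 28330.43 / 5 ≈ 5666 growth laminae.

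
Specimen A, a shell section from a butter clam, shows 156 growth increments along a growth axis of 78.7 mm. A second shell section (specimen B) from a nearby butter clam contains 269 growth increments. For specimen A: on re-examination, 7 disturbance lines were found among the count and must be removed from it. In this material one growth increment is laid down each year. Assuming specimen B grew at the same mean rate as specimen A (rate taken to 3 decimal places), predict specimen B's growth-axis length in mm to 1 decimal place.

142.0 mm

Specimen A: true growth increment count = 156 − 7 = 149.
A: 78.7 mm over 149 years gives 78.7 / 149 ≈ 0.528 mm/yr.
For B, 0.528 mm/year × 269 years = 142.0 mm.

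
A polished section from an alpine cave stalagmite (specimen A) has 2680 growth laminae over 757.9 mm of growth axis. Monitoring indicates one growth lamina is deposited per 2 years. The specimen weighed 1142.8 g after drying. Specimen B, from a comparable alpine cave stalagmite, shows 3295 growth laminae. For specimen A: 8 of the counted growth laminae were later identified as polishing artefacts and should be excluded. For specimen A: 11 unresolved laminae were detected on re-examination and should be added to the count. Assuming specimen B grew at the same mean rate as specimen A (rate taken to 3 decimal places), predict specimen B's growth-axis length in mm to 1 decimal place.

929.2 mm

Specimen A: true growth lamina count = 2680 − 8 + 11 = 2683.
Specimen A: 2683 growth laminae at 2 years each span 2683 × 2 = 5366 years.
A: Mean rate = 757.9 mm / 5366 years ≈ 0.141 mm/yr.
Specimen B: multiplying by 2 years per growth lamina: 3295 × 2 = 6590 years. B's length ≈ 0.141 × 6590 = 929.2 mm.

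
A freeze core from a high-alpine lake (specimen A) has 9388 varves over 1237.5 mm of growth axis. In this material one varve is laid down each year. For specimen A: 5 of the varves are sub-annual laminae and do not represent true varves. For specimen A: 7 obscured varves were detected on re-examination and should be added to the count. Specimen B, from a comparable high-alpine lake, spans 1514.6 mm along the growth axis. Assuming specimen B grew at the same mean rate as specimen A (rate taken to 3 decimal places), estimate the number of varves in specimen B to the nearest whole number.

Specimen A: correcting the raw count gives 9388 − 5 + 7 = 9390 true varves.
A: 1237.5 mm over 9390 years gives 1237.5 / 9390 ≈ 0.132 mm per year.
B spans 1514.6 / 0.132 = 11474.24 years ≈ 11474 varves.

11474 varves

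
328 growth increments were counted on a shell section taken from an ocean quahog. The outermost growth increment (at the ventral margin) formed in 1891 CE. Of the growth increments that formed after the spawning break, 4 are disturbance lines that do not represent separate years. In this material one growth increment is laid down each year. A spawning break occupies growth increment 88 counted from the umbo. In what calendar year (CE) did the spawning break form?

Between growth increment 88 and the ventral margin there are 328 − 88 = 240 growth increments.
240 − 4 false = 236 true growth increments after the spawning break.
Counting back 236 years from 1891 CE places the spawning break in 1891 − 236 = 1655 CE.

1655 CE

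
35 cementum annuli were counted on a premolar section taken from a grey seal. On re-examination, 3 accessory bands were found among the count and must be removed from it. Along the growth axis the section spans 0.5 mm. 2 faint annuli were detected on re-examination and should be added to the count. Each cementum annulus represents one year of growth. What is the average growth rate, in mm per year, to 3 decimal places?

0.015 mm per year

True cementum annulus count = 35 − 3 + 2 = 34.
0.5 mm over 34 years gives 0.5 / 34 ≈ 0.015 mm per year.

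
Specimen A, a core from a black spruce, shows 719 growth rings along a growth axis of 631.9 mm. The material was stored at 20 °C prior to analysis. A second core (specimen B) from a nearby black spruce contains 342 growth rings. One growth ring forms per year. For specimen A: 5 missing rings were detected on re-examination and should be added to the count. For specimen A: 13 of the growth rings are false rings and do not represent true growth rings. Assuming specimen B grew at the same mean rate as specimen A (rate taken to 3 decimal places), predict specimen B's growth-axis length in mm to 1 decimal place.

304.0 mm

Specimen A: true growth ring count = 719 − 13 + 5 = 711.
A: 631.9 mm over 711 years gives 631.9 / 711 ≈ 0.889 mm per year.
B's length ≈ 0.889 × 342 = 304.0 mm.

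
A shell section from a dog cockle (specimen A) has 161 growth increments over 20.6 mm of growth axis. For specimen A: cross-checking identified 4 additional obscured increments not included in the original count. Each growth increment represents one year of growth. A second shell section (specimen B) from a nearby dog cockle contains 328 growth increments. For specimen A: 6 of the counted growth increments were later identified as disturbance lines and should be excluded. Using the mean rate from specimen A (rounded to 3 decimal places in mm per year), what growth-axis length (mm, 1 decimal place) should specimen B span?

Specimen A: true growth increment count = 161 − 6 + 4 = 159.
A: Extension rate ≈ 20.6 / 159 = 0.130 mm/yr.
For B, 0.130 mm/year × 328 years = 42.6 mm.

42.6 mm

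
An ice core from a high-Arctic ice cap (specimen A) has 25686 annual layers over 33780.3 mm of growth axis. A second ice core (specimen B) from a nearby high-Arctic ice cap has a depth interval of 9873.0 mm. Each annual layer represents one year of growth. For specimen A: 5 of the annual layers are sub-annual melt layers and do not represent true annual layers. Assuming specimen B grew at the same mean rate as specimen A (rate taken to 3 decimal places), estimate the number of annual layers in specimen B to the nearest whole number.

Specimen A: correcting the raw count gives 25686 − 5 = 25681 true annual layers.
A: 33780.3 mm over 25681 years gives 33780.3 / 25681 ≈ 1.315 mm/year.
Specimen B: 9873.0 mm / 1.315 mm per year = 7507.98 years ≈ 7508 annual layers.

7508 annual layers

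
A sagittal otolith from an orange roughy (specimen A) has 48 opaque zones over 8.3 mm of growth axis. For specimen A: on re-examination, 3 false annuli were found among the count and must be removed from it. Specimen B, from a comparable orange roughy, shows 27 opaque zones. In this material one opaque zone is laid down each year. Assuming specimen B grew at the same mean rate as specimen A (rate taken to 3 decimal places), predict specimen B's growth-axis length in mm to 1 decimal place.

Specimen A: correcting the raw count gives 48 − 3 = 45 true opaque zones.
A: Mean rate = 8.3 mm / 45 years ≈ 0.184 mm per year.
B's length ≈ 0.184 × 27 = 5.0 mm.

5.0 mm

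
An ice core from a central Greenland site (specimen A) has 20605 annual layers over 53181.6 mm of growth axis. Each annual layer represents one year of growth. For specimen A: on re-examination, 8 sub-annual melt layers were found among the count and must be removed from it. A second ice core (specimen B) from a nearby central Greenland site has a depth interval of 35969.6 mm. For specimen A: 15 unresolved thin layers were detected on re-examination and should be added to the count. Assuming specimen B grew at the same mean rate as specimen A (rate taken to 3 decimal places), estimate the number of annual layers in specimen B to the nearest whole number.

13942 annual layers

Specimen A: correcting the raw count gives 20605 − 8 + 15 = 20612 true annual layers.
A: Extension rate ≈ 53181.6 / 20612 = 2.580 mm/yr.
For B, 35969.6 / 2.580 = 13941.71 years ≈ 13942 annual layers.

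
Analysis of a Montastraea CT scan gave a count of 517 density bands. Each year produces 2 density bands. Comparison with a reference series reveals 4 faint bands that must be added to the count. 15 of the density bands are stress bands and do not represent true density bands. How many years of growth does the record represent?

Adjusted count: 517 − 15 + 4 = 506 density bands.
506 density bands at 2 per year is 506 / 2 = 253 years.

253 years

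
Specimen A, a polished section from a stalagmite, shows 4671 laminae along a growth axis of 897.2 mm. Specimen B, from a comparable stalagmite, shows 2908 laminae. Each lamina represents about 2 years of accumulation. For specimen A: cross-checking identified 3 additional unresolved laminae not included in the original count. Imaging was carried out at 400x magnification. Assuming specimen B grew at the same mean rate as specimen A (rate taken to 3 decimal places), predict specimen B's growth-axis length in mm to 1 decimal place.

558.3 mm

Specimen A: true lamina count = 4671 + 3 = 4674.
Specimen A: multiplying by 2 years per lamina: 4674 × 2 = 9348 years.
A: Mean rate = 897.2 mm / 9348 years ≈ 0.096 mm per year.
Specimen B: multiplying by 2 years per lamina: 2908 × 2 = 5816 years. For B, 0.096 mm/year × 5816 years = 558.3 mm.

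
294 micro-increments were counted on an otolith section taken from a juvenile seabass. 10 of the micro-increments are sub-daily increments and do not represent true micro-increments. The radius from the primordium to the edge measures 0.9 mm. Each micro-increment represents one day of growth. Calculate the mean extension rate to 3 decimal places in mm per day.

0.003 mm per day

Correcting the raw count gives 294 − 10 = 284 true micro-increments.
Extension rate ≈ 0.9 / 284 = 0.003 mm per day.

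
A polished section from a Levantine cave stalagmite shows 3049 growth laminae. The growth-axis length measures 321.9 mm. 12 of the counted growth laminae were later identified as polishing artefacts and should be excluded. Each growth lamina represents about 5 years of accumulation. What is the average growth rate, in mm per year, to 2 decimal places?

After corrections the count is 3049 − 12 = 3037 growth laminae.
3037 growth laminae at 5 years each span 3037 × 5 = 15185 years.
Mean rate = 321.9 mm / 15185 years ≈ 0.02 mm per year.

0.02 mm per year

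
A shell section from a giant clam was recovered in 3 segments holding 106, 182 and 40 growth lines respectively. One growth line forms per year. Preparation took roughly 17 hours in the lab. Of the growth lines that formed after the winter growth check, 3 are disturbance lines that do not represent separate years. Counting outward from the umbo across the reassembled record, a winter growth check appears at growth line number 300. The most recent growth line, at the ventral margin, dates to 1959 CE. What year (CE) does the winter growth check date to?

Total growth lines = 106 + 182 + 40 = 328.
The winter growth check sits at growth line 300 from the umbo, so 328 − 300 = 28 growth lines formed after it.
Removing the 3 false growth lines leaves 28 − 3 = 25 true growth lines beyond the winter growth check.
The growth line at the ventral margin is 1959 CE, so the winter growth check dates to 1959 − 25 = 1934 CE.

1934 CE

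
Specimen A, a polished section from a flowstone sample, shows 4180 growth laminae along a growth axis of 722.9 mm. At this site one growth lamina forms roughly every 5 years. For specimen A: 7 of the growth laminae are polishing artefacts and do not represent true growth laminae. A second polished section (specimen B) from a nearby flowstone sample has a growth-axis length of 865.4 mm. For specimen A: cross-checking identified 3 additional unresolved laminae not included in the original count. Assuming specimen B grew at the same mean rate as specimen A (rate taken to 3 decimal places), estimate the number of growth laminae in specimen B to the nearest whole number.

4945 growth laminae

Specimen A: true growth lamina count = 4180 − 7 + 3 = 4176.
Specimen A: at 5 years per growth lamina, 4176 × 5 = 20880 years.
A: 722.9 mm over 20880 years gives 722.9 / 20880 ≈ 0.035 mm per year.
B spans 865.4 / 0.035 = 24725.71 years; at 5 years per growth lamina that is 24725.71 / 5 ≈ 4945 growth laminae.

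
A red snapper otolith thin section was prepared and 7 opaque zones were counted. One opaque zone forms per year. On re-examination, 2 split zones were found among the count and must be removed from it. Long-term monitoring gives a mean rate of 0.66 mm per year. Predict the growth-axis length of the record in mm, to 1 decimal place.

3.3 mm

Adjusted count: 7 − 2 = 5 opaque zones.
5 years at 0.66 mm/year gives 0.66 × 5 = 3.3 mm.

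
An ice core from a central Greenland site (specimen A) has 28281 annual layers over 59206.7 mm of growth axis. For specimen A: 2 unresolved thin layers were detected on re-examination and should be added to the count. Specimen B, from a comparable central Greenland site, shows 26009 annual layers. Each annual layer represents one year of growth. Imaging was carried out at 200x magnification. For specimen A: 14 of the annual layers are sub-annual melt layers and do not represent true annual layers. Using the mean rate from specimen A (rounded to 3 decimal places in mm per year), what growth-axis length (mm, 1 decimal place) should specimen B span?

54462.8 mm

Specimen A: correcting the raw count gives 28281 − 14 + 2 = 28269 true annual layers.
A: 59206.7 mm over 28269 years gives 59206.7 / 28269 ≈ 2.094 mm per year.
For B, 2.094 mm/year × 26009 years = 54462.8 mm.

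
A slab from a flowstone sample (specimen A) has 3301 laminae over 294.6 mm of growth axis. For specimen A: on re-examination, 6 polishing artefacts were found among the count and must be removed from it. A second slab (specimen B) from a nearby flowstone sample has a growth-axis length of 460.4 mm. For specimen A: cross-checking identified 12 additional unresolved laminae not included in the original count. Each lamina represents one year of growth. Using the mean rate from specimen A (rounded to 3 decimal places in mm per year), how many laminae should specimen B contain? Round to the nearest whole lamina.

5173 laminae

Specimen A: correcting the raw count gives 3301 − 6 + 12 = 3307 true laminae.
A: 294.6 mm over 3307 years gives 294.6 / 3307 ≈ 0.089 mm per year.
Specimen B: 460.4 mm / 0.089 mm per year = 5173.03 years ≈ 5173 laminae.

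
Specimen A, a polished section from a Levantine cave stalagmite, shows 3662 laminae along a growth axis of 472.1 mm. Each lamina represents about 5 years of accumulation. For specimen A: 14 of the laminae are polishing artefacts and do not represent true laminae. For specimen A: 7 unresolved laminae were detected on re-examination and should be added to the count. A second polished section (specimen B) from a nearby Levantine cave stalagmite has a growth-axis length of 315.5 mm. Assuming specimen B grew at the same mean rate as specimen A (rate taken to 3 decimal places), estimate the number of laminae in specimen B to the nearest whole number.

Specimen A: after corrections the count is 3662 − 14 + 7 = 3655 laminae.
Specimen A: at 5 years per lamina, 3655 × 5 = 18275 years.
A: Extension rate ≈ 472.1 / 18275 = 0.026 mm/year.
Specimen B: 315.5 mm / 0.026 mm per year = 12134.62 years; at 5 years per lamina that is 12134.62 / 5 ≈ 2427 laminae.

2427 laminae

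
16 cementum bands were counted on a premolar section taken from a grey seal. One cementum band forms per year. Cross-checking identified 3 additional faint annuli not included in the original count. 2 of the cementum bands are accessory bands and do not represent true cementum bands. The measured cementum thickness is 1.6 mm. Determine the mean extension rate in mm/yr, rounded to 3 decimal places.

0.094 mm/yr

After corrections the count is 16 − 2 + 3 = 17 cementum bands.
Extension rate ≈ 1.6 / 17 = 0.094 mm/yr.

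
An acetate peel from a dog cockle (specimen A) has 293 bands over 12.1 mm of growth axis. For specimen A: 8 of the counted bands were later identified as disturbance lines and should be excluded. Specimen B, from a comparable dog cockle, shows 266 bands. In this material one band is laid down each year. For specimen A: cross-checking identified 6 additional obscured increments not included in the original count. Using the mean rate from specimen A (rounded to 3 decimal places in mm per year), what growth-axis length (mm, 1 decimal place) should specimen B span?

Specimen A: adjusted count: 293 − 8 + 6 = 291 bands.
A: Extension rate ≈ 12.1 / 291 = 0.042 mm/year.
B's length ≈ 0.042 × 266 = 11.2 mm.

11.2 mm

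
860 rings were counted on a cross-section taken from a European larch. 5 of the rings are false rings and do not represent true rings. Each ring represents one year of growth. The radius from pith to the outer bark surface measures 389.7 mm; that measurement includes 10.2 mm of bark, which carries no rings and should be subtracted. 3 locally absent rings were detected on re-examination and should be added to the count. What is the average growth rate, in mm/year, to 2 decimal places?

0.44 mm/year

True ring count = 860 − 5 + 3 = 858.
Net length = 389.7 − 10.2 = 379.5 mm.
Mean rate = 379.5 mm / 858 years ≈ 0.44 mm/year.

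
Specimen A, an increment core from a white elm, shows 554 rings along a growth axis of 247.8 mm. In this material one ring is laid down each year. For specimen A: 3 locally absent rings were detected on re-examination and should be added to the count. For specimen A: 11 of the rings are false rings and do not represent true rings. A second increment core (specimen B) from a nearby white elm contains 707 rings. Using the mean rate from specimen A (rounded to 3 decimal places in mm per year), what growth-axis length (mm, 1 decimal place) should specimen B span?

321.0 mm

Specimen A: adjusted count: 554 − 11 + 3 = 546 rings.
A: 247.8 mm over 546 years gives 247.8 / 546 ≈ 0.454 mm per year.
B's length ≈ 0.454 × 707 = 321.0 mm.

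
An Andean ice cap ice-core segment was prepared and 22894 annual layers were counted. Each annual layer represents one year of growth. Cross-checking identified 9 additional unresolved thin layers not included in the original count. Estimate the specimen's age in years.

22903 years

Adjusted count: 22894 + 9 = 22903 annual layers.
One annual layer per year makes the duration 22903 years.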